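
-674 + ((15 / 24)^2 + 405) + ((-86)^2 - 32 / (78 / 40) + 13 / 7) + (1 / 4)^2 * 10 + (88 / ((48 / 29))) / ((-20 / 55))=6967.25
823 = 823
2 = 2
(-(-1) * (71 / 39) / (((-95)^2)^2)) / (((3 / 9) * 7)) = 71 / 7412006875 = 0.00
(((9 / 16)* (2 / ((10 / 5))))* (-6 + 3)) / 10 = -27 / 160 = -0.17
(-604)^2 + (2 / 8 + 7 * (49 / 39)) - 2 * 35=56901787 / 156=364755.04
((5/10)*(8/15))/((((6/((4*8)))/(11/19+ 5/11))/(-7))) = -10752/1045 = -10.29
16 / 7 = 2.29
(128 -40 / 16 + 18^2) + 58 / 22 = 9947 / 22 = 452.14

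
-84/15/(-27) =28/135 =0.21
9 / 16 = 0.56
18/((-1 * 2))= -9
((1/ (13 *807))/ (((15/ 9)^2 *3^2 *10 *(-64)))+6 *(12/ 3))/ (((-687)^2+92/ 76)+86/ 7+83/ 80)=535796351867/ 10536960649261800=0.00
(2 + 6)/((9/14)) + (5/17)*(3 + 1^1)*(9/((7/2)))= 16568/1071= 15.47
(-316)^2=99856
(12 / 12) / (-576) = -1 / 576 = -0.00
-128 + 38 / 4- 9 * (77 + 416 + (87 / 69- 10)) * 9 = -1809807 / 46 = -39343.63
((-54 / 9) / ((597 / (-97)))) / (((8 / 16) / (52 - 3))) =19012 / 199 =95.54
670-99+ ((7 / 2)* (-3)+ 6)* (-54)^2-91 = -12642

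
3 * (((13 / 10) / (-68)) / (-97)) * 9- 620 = -40894849 / 65960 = -619.99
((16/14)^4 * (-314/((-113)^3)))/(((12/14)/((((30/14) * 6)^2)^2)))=11.84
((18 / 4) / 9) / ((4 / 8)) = 1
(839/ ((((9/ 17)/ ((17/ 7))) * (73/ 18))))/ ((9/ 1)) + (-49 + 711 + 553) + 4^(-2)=97168231/ 73584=1320.51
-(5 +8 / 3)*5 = -38.33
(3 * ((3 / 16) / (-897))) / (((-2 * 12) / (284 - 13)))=0.01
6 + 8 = 14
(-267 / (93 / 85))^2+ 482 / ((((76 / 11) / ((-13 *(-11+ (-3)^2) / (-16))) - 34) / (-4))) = 156654406147 / 2628335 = 59602.15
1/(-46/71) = -71/46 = -1.54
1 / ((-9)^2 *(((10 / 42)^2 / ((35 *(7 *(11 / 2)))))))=26411 / 90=293.46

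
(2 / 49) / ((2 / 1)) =1 / 49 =0.02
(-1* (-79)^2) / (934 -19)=-6241 / 915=-6.82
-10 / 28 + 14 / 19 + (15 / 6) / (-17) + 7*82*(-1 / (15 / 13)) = -497.23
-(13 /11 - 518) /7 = 5685 /77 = 73.83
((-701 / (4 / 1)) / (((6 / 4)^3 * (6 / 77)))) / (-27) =53977 / 2187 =24.68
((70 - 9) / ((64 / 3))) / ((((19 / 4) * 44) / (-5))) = -915 / 13376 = -0.07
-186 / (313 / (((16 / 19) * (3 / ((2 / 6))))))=-26784 / 5947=-4.50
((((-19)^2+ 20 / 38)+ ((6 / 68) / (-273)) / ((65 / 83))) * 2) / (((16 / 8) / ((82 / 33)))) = 56638343533 / 63047985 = 898.34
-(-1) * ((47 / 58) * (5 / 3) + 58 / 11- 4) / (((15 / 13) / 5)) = 65273 / 5742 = 11.37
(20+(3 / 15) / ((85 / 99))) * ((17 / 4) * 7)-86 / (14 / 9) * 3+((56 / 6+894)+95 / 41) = 115522373 / 86100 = 1341.72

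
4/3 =1.33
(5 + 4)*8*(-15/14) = -540/7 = -77.14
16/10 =8/5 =1.60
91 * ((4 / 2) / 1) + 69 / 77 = 14083 / 77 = 182.90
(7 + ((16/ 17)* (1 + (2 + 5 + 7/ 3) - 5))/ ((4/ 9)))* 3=933/ 17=54.88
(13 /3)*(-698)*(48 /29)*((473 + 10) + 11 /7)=-492464128 /203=-2425931.67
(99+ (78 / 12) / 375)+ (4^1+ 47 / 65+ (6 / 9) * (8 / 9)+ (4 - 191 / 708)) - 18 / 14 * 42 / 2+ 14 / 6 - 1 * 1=853175203 / 10354500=82.40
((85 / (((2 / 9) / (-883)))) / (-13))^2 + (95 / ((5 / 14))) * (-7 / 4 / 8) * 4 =228146668843 / 338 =674990144.51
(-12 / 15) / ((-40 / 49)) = 0.98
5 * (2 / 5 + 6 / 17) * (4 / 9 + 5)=3136 / 153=20.50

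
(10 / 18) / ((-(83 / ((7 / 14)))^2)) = -5 / 248004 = -0.00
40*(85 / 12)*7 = 5950 / 3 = 1983.33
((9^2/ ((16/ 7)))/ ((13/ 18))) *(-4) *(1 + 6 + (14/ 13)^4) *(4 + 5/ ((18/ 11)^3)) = -50023667183/ 5940688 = -8420.52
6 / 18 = 1 / 3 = 0.33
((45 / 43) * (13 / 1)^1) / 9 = 65 / 43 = 1.51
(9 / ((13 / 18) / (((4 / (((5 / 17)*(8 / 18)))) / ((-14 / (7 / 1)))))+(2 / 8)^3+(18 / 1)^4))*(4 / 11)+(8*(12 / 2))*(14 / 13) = 404649790176 / 7828041815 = 51.69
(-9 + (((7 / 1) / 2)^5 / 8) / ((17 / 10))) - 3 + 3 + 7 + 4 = 88387 / 2176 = 40.62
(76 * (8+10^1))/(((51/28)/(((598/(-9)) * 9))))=-7635264/17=-449133.18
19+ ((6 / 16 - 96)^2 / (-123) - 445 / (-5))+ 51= 84.66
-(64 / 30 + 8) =-152 / 15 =-10.13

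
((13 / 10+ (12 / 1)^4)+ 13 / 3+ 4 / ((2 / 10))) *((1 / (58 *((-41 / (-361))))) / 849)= 224848489 / 60567660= 3.71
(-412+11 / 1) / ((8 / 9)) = -3609 / 8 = -451.12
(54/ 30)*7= 63/ 5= 12.60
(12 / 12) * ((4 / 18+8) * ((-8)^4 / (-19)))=-303104 / 171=-1772.54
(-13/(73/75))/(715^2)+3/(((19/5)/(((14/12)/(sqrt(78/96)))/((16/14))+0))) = -3/114829+245 *sqrt(13)/988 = 0.89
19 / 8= 2.38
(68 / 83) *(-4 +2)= -136 / 83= -1.64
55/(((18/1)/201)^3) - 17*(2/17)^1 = 16541533/216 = 76581.17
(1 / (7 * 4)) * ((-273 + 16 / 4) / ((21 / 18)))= -807 / 98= -8.23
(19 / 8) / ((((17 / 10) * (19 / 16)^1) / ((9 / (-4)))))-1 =-3.65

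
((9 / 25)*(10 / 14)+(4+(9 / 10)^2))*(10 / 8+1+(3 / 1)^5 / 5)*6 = 1545.99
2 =2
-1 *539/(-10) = 539/10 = 53.90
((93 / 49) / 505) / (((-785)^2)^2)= 93 / 9396499286715625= 0.00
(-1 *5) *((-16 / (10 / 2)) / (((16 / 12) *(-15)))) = -4 / 5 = -0.80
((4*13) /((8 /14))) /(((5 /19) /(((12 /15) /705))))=6916 /17625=0.39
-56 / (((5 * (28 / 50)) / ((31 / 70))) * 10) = -31 / 35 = -0.89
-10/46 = -5/23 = -0.22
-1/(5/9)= -9/5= -1.80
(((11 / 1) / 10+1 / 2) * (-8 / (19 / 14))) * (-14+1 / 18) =112448 / 855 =131.52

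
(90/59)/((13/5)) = 0.59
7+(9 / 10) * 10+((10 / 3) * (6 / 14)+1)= 18.43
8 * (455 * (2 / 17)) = 7280 / 17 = 428.24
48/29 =1.66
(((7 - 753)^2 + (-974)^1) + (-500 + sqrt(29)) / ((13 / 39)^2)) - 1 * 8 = 9 * sqrt(29) + 551034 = 551082.47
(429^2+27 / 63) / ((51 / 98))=6012020 / 17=353648.24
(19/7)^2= 361/49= 7.37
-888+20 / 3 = -2644 / 3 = -881.33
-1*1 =-1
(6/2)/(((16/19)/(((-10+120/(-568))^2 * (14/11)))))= 209724375/443608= 472.77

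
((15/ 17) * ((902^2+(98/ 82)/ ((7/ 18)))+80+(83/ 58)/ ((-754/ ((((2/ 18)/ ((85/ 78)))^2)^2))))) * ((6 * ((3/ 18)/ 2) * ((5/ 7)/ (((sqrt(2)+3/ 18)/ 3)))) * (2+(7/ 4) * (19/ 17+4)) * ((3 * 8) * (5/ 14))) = -17676010838761548777214/ 2895528270561031+106056065032569292663284 * sqrt(2)/ 2895528270561031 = 45694568.43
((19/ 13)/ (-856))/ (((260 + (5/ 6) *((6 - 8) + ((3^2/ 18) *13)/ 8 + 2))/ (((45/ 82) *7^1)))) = -0.00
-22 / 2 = -11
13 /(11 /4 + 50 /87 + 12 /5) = 22620 /9961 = 2.27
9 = 9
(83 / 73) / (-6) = -83 / 438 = -0.19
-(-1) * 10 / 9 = 10 / 9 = 1.11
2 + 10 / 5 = 4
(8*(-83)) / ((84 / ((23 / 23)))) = -166 / 21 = -7.90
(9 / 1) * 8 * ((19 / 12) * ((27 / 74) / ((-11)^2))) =0.34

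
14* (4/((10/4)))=22.40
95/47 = 2.02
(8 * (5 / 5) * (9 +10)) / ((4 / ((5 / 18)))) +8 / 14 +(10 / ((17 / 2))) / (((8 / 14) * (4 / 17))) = 5009 / 252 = 19.88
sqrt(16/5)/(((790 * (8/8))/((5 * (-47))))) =-94 * sqrt(5)/395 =-0.53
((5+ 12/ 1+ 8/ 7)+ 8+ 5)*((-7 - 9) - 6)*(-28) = 19184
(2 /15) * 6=4 /5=0.80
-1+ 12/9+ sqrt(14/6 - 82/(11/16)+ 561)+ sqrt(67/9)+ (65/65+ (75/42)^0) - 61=-176/3+ sqrt(67)/3+ sqrt(483582)/33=-34.87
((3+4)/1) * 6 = 42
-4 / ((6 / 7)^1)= -14 / 3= -4.67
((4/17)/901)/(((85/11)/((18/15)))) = 264/6509725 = 0.00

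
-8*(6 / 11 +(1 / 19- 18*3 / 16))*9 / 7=41787 / 1463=28.56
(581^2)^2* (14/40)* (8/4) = 797632001047/10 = 79763200104.70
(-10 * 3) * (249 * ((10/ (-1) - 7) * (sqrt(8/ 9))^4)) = 903040/ 9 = 100337.78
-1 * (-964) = 964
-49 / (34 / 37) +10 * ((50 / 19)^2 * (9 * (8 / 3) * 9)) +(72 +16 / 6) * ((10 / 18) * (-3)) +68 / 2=14814.68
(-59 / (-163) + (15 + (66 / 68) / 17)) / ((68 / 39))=56654949 / 6406552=8.84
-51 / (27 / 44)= -748 / 9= -83.11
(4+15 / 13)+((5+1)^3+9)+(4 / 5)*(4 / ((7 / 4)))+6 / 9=317566 / 1365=232.65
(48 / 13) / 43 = 48 / 559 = 0.09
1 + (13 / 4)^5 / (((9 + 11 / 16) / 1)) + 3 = 410973 / 9920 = 41.43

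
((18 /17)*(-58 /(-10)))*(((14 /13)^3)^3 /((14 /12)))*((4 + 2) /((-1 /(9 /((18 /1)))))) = -30.77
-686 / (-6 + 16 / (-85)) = 29155 / 263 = 110.86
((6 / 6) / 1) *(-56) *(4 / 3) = -74.67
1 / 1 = 1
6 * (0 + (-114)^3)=-8889264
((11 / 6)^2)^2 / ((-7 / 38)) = -278179 / 4536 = -61.33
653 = 653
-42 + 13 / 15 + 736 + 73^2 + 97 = 91813 / 15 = 6120.87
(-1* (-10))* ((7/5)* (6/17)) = 84/17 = 4.94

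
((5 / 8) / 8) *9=45 / 64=0.70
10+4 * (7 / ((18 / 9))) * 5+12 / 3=84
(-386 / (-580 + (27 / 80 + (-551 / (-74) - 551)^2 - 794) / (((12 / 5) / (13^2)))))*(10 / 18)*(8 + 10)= -1014593280 / 5453625028207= -0.00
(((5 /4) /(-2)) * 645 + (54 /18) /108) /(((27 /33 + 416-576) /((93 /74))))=9896843 /3109776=3.18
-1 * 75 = -75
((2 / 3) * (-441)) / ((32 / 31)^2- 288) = 20181 / 19696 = 1.02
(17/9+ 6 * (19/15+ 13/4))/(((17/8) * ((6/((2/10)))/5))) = 5218/2295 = 2.27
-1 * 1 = -1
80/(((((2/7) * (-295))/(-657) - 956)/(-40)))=7358400/2198027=3.35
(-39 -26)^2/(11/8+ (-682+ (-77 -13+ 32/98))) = -1656200/301957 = -5.48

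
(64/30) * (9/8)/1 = 12/5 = 2.40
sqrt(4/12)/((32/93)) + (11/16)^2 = 121/256 + 31*sqrt(3)/32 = 2.15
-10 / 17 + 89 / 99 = 523 / 1683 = 0.31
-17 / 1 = -17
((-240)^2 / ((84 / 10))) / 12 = 4000 / 7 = 571.43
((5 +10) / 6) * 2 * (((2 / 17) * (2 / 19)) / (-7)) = -20 / 2261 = -0.01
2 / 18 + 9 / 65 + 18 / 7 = 11552 / 4095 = 2.82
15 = 15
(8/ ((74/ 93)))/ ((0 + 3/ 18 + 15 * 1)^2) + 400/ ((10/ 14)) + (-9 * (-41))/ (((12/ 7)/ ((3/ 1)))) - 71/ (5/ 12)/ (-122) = 451253021683/ 373804340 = 1207.19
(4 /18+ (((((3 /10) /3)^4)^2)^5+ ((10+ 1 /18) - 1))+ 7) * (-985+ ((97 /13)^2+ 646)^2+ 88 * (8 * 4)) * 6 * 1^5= 39764109254230769230769230769230769230769475053861 /823875000000000000000000000000000000000000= 48264735.86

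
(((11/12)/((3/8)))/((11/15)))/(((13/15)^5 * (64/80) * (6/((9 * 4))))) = 18984375/371293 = 51.13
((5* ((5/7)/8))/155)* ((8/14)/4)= 5/12152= 0.00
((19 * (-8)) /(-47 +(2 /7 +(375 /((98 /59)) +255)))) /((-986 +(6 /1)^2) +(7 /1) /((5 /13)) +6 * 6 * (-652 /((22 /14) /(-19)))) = -74480 /60161359077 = -0.00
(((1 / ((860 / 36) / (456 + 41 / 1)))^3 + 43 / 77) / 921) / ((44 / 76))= 130938678220646 / 7752797138625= 16.89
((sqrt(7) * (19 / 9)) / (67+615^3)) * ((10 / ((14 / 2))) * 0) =0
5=5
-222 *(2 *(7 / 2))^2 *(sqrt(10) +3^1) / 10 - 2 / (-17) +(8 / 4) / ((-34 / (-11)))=-6702.56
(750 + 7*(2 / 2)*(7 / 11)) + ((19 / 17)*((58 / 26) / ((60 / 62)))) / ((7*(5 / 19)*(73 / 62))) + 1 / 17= 70407225949 / 93168075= 755.70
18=18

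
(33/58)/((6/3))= 33/116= 0.28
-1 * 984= -984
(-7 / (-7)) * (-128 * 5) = -640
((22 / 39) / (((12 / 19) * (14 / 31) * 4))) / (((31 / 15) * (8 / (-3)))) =-1045 / 11648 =-0.09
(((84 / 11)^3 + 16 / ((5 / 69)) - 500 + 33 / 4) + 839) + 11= 27268391 / 26620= 1024.36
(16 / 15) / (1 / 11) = 176 / 15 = 11.73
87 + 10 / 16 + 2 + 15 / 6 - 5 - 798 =-5687 / 8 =-710.88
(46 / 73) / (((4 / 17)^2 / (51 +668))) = 4779193 / 584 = 8183.55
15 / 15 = 1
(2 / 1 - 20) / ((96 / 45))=-135 / 16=-8.44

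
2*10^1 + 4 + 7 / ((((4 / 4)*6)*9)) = 24.13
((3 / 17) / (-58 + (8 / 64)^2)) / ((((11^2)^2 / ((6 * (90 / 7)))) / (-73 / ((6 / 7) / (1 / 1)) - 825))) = 0.01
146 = 146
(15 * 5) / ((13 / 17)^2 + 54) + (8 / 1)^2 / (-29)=-15241 / 18299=-0.83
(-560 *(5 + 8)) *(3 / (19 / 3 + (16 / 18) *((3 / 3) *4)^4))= -39312 / 421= -93.38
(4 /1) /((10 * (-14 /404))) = -11.54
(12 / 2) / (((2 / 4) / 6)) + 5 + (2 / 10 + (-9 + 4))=72.20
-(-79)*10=790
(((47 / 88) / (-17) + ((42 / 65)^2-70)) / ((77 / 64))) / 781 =-0.07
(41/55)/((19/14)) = 574/1045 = 0.55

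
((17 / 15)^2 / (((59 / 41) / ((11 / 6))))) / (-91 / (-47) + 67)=6125933 / 258066000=0.02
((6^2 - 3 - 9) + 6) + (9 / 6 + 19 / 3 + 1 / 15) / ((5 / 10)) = 229 / 5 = 45.80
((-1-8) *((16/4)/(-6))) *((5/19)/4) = 15/38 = 0.39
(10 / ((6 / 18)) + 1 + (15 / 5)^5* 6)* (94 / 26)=69983 / 13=5383.31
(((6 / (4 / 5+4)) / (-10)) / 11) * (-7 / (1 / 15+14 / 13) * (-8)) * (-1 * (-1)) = -1365 / 2453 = -0.56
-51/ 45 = -17/ 15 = -1.13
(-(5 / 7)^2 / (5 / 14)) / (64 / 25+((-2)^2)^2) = -125 / 1624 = -0.08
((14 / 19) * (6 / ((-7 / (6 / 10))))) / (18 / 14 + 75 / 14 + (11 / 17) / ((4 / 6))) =-714 / 14345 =-0.05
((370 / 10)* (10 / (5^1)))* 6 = 444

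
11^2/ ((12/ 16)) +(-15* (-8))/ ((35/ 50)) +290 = 622.76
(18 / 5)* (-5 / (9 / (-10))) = 20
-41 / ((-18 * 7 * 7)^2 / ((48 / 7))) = -164 / 453789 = -0.00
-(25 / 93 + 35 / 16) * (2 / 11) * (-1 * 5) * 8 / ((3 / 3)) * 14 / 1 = 255850 / 1023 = 250.10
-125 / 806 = -0.16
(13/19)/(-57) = -0.01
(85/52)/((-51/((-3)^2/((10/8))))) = -3/13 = -0.23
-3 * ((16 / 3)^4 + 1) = -65617 / 27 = -2430.26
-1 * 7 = -7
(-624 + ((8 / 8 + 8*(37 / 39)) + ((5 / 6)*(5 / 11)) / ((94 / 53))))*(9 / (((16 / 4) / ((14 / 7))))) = -148850529 / 53768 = -2768.39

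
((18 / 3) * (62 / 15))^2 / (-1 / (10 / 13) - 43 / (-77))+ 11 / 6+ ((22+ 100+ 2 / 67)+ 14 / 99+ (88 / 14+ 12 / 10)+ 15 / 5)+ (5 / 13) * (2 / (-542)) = -649050991925053 / 934021318230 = -694.90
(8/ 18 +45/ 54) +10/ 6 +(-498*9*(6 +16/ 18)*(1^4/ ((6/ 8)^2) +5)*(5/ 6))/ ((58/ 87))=-4708537/ 18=-261585.39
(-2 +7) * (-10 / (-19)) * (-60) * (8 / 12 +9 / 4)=-8750 / 19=-460.53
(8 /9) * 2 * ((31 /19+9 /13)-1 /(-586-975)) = 14340176 /3470103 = 4.13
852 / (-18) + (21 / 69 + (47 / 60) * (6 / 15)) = -53723 / 1150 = -46.72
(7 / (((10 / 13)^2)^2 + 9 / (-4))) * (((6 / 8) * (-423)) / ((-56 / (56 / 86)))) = -36243909 / 2666602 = -13.59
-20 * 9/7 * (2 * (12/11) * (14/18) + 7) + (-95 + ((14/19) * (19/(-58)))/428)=-43504137/136532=-318.64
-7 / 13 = -0.54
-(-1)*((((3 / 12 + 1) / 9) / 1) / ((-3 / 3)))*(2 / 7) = -5 / 126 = -0.04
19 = 19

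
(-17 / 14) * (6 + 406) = -3502 / 7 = -500.29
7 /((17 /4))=28 /17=1.65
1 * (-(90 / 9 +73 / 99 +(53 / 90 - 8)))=-3293 / 990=-3.33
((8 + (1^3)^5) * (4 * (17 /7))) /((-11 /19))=-11628 /77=-151.01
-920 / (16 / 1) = -115 / 2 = -57.50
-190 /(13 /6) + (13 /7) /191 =-1524011 /17381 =-87.68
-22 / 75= -0.29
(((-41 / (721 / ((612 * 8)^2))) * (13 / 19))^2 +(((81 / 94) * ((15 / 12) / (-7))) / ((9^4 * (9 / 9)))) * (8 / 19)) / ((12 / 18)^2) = 621445333808211827120503 / 317525120892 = 1957153286210.65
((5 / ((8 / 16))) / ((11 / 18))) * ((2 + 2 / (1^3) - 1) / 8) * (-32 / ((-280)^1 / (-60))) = -3240 / 77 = -42.08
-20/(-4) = 5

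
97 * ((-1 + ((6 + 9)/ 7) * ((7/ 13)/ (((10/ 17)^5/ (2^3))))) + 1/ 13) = 410268387/ 32500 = 12623.64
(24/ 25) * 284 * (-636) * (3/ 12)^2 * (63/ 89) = -17068968/ 2225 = -7671.45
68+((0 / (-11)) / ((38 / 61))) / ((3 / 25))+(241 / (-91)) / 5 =30699 / 455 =67.47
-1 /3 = -0.33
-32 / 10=-16 / 5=-3.20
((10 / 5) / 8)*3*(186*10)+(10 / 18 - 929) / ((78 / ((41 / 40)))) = 9707251 / 7020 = 1382.80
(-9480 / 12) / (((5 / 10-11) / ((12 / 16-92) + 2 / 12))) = -431735 / 63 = -6852.94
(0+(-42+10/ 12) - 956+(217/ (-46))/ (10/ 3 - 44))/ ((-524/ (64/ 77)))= 67145380/ 42456183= 1.58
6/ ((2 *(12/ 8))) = 2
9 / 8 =1.12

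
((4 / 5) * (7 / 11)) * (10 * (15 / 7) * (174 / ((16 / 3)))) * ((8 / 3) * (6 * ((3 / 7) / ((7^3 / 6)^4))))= 243544320 / 1065779114477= 0.00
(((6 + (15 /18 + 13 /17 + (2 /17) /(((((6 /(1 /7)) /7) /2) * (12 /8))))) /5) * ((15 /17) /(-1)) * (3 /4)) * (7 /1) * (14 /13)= -114317 /15028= -7.61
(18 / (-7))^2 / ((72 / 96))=8.82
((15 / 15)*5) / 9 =5 / 9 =0.56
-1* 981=-981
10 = 10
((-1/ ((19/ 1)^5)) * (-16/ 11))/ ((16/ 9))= 9/ 27237089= 0.00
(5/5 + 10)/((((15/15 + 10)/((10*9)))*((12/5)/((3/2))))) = 225/4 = 56.25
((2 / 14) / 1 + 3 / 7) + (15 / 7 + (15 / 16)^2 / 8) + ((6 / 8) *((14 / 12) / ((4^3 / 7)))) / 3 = 122833 / 43008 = 2.86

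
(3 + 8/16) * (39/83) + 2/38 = 5353/3154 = 1.70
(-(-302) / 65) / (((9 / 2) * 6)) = 302 / 1755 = 0.17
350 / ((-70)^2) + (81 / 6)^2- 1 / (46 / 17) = 117177 / 644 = 181.95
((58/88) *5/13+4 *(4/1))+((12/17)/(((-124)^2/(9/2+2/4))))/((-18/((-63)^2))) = 302824233/18689528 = 16.20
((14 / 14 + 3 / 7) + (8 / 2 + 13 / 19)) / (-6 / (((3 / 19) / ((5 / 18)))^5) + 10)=-62216860752 / 927347066555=-0.07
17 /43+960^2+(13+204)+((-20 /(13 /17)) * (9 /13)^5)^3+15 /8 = 35657481280333600579852624941 /38684659991473343236376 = 921747.31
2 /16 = 1 /8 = 0.12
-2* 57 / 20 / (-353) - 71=-70.98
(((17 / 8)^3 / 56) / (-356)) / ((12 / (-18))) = 14739 / 20414464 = 0.00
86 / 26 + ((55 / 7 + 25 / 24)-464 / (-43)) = 2159713 / 93912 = 23.00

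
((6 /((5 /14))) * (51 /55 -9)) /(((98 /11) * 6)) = -444 /175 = -2.54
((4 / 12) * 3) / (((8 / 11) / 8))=11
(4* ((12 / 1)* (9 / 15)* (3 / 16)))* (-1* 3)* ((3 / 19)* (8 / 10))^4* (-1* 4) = 6718464 / 407253125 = 0.02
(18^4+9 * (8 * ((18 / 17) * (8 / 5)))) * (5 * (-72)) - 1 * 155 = -643202251 / 17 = -37835426.53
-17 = -17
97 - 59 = 38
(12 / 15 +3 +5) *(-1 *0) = 0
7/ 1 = 7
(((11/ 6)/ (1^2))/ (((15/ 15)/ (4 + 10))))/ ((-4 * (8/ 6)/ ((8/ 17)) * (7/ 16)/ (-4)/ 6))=124.24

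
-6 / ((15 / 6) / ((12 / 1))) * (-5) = 144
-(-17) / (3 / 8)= 136 / 3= 45.33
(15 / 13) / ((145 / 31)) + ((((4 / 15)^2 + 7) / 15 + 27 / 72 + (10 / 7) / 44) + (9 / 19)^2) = 381958542557 / 282945663000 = 1.35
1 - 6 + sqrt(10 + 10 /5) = -5 + 2*sqrt(3) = -1.54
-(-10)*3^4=810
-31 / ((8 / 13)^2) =-5239 / 64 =-81.86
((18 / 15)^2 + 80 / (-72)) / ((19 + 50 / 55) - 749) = -407 / 902250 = -0.00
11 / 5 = 2.20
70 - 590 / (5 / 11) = -1228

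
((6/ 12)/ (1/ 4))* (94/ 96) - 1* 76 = -1777/ 24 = -74.04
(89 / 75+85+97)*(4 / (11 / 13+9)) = 178607 / 2400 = 74.42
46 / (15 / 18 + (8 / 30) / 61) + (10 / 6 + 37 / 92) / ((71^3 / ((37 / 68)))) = 188486709358777 / 3432526834128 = 54.91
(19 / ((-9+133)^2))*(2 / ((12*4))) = 0.00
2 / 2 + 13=14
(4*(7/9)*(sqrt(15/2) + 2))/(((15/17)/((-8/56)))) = -34*sqrt(30)/135 - 136/135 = -2.39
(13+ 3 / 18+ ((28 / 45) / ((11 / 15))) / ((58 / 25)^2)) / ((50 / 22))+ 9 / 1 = 1874929 / 126150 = 14.86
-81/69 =-27/23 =-1.17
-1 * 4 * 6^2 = -144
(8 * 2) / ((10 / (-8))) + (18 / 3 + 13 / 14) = -411 / 70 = -5.87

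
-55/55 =-1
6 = 6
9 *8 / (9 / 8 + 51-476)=-576 / 3391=-0.17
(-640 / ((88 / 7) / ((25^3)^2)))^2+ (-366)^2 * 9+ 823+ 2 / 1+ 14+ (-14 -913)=18692016601562645867436 / 121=154479476045972279896.17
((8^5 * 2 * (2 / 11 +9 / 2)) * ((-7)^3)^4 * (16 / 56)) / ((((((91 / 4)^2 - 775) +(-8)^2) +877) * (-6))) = -295851264940.81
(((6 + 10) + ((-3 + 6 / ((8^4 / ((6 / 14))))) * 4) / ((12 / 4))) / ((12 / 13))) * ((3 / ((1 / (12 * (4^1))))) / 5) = 1677429 / 4480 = 374.43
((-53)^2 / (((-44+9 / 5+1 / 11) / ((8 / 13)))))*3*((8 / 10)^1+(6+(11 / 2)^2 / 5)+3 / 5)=-8311831 / 5018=-1656.40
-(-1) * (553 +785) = 1338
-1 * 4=-4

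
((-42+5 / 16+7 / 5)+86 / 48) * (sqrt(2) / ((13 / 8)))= -33.50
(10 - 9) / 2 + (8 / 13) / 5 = 81 / 130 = 0.62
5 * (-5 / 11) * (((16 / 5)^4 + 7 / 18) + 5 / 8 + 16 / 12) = -4824217 / 19800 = -243.65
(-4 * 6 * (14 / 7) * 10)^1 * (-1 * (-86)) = -41280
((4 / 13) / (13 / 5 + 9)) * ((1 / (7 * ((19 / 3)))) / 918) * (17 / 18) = 5 / 8122842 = 0.00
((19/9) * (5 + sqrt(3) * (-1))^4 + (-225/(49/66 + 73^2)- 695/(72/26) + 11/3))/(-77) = -25847362403/975087036 + 1520 * sqrt(3)/99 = 0.09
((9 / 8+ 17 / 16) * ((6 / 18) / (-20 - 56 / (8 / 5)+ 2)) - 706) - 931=-4164563 / 2544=-1637.01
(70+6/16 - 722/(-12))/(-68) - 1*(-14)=19715/1632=12.08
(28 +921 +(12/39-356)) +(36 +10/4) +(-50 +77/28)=584.56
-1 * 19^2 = -361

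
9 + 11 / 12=9.92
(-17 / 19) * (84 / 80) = -357 / 380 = -0.94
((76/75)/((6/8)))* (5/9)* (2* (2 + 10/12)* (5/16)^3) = 8075/62208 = 0.13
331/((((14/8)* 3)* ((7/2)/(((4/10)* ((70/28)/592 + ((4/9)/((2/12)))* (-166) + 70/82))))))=-21297035507/6689970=-3183.43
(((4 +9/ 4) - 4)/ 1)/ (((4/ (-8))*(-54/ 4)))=1/ 3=0.33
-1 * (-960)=960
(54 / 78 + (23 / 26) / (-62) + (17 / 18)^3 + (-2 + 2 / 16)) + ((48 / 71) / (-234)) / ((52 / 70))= -97193377 / 271165401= -0.36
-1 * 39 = -39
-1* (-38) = 38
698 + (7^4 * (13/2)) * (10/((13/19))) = 228793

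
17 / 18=0.94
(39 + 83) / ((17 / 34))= 244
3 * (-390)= -1170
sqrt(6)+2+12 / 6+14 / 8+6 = sqrt(6)+47 / 4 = 14.20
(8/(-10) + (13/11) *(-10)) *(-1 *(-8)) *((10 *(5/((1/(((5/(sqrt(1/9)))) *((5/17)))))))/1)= -4164000/187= -22267.38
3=3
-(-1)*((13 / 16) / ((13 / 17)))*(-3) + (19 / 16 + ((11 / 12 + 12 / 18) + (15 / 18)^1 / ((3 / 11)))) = 95 / 36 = 2.64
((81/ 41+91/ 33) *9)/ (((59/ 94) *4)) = 451482/ 26609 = 16.97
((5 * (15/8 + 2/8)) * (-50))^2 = 4515625/16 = 282226.56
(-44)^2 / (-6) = -968 / 3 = -322.67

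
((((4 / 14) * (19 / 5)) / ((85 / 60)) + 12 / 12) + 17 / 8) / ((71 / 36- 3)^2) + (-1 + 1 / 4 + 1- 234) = -749606021 / 3258220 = -230.07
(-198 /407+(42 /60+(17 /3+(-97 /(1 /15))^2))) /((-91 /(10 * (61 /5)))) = -20477737271 /7215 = -2838217.22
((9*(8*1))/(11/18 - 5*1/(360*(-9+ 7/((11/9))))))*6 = 1119744/1595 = 702.03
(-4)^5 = -1024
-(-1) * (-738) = -738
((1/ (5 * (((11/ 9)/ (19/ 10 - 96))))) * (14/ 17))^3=-208348567418187/ 102175046875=-2039.13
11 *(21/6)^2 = 539/4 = 134.75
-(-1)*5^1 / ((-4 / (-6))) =15 / 2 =7.50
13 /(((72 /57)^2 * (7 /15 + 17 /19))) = 445835 /74496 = 5.98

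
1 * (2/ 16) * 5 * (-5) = -25/ 8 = -3.12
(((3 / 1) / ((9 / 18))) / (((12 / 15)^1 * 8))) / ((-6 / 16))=-5 / 2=-2.50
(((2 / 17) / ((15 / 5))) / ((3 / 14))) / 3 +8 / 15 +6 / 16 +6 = 127957 / 18360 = 6.97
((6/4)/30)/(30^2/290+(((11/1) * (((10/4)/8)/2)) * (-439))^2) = 7424/84532709425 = 0.00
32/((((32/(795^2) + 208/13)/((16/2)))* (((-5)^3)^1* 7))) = -404496/22120945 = -0.02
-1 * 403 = -403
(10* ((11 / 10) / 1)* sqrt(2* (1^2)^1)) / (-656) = -11* sqrt(2) / 656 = -0.02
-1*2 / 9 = -2 / 9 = -0.22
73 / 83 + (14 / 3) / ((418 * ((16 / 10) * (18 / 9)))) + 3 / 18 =291339 / 277552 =1.05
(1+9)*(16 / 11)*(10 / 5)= 320 / 11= 29.09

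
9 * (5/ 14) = 45/ 14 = 3.21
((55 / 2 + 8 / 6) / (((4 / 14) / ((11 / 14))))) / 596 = 1903 / 14304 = 0.13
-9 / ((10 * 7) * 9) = -1 / 70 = -0.01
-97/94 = -1.03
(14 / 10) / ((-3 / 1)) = -7 / 15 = -0.47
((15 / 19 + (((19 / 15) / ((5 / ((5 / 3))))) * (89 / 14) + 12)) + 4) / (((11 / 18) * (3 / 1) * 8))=233099 / 175560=1.33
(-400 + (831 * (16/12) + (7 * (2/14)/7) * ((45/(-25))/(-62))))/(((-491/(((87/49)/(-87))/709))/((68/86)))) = 26118273/795833105305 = 0.00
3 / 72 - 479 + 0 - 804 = -30791 / 24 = -1282.96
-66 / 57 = -22 / 19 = -1.16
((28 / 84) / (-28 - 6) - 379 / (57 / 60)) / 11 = -70289 / 1938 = -36.27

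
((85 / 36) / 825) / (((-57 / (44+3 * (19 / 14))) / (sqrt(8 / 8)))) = -11441 / 4740120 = -0.00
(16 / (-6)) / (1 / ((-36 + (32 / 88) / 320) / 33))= 31679 / 10890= 2.91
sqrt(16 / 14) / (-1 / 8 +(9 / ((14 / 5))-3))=16 * sqrt(14) / 5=11.97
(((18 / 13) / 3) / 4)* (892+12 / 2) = 1347 / 13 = 103.62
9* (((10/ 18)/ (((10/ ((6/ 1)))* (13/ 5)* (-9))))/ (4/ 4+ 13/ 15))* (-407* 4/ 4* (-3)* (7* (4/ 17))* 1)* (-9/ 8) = 274725/ 1768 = 155.39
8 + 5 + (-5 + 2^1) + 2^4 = 26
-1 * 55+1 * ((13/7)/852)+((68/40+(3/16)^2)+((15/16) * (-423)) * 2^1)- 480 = -2531384329/1908480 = -1326.39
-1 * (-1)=1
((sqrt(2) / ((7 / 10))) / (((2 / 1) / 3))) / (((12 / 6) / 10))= 75 * sqrt(2) / 7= 15.15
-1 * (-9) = 9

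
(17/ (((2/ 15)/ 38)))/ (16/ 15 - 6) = -72675/ 74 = -982.09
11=11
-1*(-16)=16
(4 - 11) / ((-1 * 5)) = 7 / 5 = 1.40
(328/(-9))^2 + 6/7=753574/567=1329.05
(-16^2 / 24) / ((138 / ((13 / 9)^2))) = -2704 / 16767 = -0.16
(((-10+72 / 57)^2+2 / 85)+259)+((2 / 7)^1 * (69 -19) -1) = 74886484 / 214795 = 348.64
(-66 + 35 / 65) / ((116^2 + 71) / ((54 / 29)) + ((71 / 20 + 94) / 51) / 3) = -2604060 / 289007173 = -0.01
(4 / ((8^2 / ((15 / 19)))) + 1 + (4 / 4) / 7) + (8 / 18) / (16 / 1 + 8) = 69563 / 57456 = 1.21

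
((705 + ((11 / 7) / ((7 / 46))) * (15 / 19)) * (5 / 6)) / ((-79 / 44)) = -331.00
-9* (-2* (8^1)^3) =9216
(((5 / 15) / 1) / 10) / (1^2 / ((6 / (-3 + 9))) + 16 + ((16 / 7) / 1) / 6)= 7 / 3650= 0.00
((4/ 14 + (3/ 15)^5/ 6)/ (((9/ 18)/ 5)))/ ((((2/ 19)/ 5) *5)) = 27.15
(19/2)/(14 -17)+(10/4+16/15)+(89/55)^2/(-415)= 494229/1255375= 0.39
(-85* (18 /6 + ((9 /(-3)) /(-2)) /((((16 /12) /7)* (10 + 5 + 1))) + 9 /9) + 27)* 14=-317933 /64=-4967.70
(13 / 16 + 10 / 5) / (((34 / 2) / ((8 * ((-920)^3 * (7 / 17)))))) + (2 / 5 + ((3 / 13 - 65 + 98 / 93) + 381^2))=-741125624819633 / 1747005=-424226390.20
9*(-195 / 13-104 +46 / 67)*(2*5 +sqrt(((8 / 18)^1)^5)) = -19516274 / 1809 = -10788.43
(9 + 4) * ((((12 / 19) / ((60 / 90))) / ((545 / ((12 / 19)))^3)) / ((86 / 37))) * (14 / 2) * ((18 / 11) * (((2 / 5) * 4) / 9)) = 837817344 / 49892475842598125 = 0.00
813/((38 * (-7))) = -813/266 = -3.06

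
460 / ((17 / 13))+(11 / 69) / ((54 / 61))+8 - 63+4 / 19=357625831 / 1203498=297.16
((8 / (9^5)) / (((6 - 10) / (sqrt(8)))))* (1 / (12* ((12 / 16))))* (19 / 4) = -19* sqrt(2) / 531441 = -0.00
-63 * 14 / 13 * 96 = -84672 / 13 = -6513.23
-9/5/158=-9/790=-0.01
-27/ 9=-3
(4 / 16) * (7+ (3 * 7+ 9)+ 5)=21 / 2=10.50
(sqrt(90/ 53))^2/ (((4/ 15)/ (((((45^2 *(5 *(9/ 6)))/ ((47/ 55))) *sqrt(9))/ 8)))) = 3383015625/ 79712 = 42440.48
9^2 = 81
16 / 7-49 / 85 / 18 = 24137 / 10710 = 2.25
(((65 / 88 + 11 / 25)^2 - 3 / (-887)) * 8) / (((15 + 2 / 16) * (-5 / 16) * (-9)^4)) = -95654346608 / 266265206521875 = -0.00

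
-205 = -205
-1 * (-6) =6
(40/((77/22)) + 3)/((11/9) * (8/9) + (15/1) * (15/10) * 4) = 8181/51646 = 0.16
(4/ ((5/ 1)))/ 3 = 4/ 15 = 0.27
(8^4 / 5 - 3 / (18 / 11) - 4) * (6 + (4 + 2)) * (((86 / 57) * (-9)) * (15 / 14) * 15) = -283295610 / 133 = -2130042.18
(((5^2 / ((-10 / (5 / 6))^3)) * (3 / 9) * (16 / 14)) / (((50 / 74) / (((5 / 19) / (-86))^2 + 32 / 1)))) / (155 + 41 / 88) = -11591172373 / 6903729258804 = -0.00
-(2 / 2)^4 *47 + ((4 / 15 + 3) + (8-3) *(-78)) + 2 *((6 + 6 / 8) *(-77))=-44197 / 30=-1473.23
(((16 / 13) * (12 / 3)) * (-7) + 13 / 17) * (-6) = 44682 / 221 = 202.18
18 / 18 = 1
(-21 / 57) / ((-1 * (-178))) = -7 / 3382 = -0.00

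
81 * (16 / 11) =1296 / 11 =117.82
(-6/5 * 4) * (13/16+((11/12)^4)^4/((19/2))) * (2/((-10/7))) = 10311175722467441479/1829583811982131200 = 5.64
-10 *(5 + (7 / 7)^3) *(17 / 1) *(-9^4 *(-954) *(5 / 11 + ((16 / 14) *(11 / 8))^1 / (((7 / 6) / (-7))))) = 57293572923.12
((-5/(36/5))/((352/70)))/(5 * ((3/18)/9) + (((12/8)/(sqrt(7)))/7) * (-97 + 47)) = 180075/230826464 + 1488375 * sqrt(7)/115413232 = 0.03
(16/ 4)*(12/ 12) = 4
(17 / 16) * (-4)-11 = -61 / 4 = -15.25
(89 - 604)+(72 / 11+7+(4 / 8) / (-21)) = -231683 / 462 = -501.48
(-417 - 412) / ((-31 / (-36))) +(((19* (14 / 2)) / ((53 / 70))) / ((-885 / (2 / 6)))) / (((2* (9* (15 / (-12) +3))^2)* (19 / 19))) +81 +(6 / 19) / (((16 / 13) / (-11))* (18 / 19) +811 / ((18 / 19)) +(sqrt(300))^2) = -3522440518700248835 / 3995012380522437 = -881.71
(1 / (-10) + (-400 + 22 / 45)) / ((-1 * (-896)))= -7193 / 16128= -0.45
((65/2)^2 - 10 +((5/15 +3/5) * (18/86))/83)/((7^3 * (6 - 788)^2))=4393029/880714706480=0.00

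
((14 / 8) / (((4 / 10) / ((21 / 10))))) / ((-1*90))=-0.10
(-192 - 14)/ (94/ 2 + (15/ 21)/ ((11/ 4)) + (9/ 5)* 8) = -79310/ 23739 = -3.34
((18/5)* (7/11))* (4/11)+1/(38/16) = 14416/11495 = 1.25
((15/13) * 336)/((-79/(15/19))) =-75600/19513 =-3.87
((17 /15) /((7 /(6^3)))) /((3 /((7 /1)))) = 81.60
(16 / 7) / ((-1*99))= -0.02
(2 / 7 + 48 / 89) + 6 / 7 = 1.68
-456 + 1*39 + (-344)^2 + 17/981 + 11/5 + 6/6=578408476/4905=117922.22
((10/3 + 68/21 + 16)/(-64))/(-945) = 79/211680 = 0.00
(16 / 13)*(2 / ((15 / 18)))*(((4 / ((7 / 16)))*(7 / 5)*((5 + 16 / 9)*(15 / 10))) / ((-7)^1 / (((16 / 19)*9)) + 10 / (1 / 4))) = 17989632 / 1828775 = 9.84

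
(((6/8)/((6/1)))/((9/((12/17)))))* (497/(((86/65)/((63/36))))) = 226135/35088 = 6.44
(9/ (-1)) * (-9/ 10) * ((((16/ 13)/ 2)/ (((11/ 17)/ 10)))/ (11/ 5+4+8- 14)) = 55080/ 143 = 385.17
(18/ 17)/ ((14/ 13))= 117/ 119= 0.98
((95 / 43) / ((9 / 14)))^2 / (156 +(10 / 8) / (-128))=905676800 / 11961600723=0.08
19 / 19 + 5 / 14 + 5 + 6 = 173 / 14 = 12.36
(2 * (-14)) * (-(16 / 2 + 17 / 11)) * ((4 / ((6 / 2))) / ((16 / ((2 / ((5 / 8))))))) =784 / 11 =71.27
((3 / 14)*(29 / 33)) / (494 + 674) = 29 / 179872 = 0.00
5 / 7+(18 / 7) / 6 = 8 / 7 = 1.14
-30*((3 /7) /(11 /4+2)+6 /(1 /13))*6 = -1869480 /133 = -14056.24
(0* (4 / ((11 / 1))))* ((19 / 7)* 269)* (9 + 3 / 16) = 0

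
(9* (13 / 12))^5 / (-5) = -17621.91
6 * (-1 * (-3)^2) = -54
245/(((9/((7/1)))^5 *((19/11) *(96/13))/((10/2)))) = 2944166225/107705376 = 27.34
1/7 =0.14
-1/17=-0.06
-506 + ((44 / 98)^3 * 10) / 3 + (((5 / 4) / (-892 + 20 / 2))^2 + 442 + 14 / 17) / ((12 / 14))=679891263599 / 62209026432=10.93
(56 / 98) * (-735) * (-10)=4200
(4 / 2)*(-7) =-14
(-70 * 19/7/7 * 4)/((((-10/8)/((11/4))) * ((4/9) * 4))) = 1881/14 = 134.36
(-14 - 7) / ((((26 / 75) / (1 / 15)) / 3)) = -315 / 26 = -12.12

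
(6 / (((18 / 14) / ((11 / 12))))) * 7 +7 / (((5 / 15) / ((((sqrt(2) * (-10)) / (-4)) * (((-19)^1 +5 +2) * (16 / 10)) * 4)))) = 539 / 18 - 4032 * sqrt(2) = -5672.16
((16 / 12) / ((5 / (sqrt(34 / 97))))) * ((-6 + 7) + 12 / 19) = 124 * sqrt(3298) / 27645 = 0.26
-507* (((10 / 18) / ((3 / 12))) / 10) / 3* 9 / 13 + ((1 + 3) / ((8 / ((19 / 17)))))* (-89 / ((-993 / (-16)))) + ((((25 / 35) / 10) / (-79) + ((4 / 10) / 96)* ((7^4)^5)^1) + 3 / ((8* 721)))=332467776240023.20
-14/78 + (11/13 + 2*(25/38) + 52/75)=2.68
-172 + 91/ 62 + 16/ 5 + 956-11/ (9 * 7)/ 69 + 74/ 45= 1064997583/ 1347570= 790.31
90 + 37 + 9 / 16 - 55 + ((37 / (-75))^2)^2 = 36764752201 / 506250000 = 72.62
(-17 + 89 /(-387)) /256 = -1667 /24768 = -0.07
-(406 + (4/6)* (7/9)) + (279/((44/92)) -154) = 22.85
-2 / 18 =-1 / 9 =-0.11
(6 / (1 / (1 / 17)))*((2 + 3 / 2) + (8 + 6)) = 105 / 17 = 6.18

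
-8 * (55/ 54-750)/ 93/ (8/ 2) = 16.11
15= 15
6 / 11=0.55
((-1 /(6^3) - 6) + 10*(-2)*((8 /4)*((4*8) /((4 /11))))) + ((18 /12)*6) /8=-380687 /108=-3524.88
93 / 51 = 31 / 17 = 1.82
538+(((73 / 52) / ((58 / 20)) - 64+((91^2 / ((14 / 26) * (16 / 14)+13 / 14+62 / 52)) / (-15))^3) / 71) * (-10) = 322811631126981087469 / 278934037413525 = 1157304.55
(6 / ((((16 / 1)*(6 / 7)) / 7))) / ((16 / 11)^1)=539 / 256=2.11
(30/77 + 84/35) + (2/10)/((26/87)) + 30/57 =757937/190190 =3.99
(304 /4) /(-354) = -38 /177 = -0.21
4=4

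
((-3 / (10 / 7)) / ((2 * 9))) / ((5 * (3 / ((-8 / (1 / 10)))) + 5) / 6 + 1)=-56 / 865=-0.06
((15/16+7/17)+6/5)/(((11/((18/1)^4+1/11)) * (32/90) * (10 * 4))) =36031258611/21063680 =1710.59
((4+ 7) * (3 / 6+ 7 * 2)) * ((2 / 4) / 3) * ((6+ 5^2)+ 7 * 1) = 6061 / 6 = 1010.17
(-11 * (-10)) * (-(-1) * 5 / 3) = 550 / 3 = 183.33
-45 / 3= -15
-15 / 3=-5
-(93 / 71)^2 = -8649 / 5041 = -1.72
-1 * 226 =-226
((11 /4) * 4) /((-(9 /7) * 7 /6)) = -22 /3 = -7.33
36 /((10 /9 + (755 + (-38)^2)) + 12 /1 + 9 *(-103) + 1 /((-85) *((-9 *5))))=45900 /1638517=0.03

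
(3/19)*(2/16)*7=21/152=0.14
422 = 422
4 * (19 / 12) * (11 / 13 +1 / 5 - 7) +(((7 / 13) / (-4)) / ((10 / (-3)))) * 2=-9783 / 260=-37.63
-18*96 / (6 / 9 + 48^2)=-2592 / 3457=-0.75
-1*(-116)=116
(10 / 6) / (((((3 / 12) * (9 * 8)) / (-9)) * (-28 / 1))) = 5 / 168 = 0.03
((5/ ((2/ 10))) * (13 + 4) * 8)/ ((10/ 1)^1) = 340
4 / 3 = 1.33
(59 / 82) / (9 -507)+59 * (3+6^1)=21683857 / 40836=531.00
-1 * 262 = -262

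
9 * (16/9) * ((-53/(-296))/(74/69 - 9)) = -7314/20239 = -0.36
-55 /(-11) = 5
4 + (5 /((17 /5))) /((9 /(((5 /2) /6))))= 7469 /1836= 4.07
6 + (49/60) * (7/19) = 7183/1140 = 6.30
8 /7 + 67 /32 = 3.24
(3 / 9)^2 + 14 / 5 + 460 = 20831 / 45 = 462.91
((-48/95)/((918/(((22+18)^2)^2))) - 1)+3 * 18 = -3941929/2907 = -1356.01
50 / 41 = 1.22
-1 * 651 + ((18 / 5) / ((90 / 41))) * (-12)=-16767 / 25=-670.68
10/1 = 10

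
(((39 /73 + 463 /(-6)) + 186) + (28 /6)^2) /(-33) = -172325 /43362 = -3.97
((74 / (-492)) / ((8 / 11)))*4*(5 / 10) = -407 / 984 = -0.41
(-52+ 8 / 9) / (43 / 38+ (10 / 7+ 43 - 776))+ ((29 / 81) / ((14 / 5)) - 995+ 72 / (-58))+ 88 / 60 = -31774996281757 / 31948255710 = -994.58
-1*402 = -402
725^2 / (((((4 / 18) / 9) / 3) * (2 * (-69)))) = -42575625 / 92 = -462778.53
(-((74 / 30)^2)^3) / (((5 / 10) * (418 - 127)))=-5131452818 / 3314671875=-1.55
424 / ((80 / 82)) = 2173 / 5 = 434.60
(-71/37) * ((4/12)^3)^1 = -71/999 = -0.07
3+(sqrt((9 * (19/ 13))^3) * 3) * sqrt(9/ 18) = 3+1539 * sqrt(494)/ 338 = 104.20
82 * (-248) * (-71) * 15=21657840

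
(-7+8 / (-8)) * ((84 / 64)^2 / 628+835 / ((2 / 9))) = -604086201 / 20096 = -30060.02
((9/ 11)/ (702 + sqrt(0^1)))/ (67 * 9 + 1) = 1/ 518232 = 0.00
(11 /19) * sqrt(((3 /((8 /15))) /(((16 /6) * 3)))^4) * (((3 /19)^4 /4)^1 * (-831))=-1499352525 /40568406016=-0.04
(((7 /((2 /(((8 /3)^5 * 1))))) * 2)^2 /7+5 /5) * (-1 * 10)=-75162518170 /59049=-1272883.85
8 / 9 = 0.89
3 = 3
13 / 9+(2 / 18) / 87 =1132 / 783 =1.45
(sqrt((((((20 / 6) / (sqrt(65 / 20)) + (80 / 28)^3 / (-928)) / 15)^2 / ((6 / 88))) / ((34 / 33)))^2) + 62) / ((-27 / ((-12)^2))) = -1763136659580896 / 5313525671727 + 1548800 * sqrt(13) / 178061247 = -331.79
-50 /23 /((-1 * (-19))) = -50 /437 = -0.11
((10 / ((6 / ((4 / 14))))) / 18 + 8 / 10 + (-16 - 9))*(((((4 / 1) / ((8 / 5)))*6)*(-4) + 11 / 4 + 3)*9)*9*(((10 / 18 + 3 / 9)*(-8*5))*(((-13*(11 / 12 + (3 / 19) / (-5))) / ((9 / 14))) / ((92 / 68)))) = 8843115802976 / 176985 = 49965340.58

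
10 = 10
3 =3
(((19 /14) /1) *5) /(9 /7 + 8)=19 /26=0.73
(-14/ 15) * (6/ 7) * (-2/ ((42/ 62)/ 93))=7688/ 35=219.66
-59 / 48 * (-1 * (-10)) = -295 / 24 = -12.29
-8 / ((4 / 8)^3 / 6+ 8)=-1.00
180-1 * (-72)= 252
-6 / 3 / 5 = -2 / 5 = -0.40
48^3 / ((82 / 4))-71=5323.73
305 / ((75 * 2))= 61 / 30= 2.03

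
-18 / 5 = -3.60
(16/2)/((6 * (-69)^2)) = 0.00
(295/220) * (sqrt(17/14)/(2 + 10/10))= 59 * sqrt(238)/1848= 0.49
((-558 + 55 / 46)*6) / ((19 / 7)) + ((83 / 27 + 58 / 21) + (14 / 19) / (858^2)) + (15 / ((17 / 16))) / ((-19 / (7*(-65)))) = -50930253249599 / 57424104738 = -886.91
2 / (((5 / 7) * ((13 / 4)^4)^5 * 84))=549755813888 / 285074456623211991582015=0.00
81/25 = 3.24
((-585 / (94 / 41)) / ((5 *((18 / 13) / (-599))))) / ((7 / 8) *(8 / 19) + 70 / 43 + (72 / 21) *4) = 23736543649 / 16891612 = 1405.23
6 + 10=16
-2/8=-1/4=-0.25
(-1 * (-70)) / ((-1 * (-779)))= 70 / 779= 0.09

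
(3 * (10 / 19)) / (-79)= -30 / 1501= -0.02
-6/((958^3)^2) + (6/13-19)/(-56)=11643676060273448371/35172598223564608352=0.33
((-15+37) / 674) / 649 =1 / 19883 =0.00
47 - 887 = -840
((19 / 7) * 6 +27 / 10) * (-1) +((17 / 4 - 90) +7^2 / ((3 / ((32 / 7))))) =-12629 / 420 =-30.07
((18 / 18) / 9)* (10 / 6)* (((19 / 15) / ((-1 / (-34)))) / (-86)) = -323 / 3483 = -0.09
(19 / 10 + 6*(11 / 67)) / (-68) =-1933 / 45560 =-0.04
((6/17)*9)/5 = 54/85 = 0.64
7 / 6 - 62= -365 / 6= -60.83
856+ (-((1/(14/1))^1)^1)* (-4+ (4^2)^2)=838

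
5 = 5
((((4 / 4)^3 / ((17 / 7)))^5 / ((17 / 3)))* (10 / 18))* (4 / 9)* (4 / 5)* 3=268912 / 217238121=0.00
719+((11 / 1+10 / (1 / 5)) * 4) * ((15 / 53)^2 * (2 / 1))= 2129471 / 2809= 758.09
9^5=59049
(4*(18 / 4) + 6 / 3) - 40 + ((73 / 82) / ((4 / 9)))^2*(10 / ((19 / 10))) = 570745 / 511024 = 1.12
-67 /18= -3.72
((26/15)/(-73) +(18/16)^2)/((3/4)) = 87031/52560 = 1.66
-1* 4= -4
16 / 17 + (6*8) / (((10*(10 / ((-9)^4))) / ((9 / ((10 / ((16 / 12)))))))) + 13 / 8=64288937 / 17000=3781.70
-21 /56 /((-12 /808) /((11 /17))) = 16.34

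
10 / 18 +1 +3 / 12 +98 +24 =4457 / 36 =123.81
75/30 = 5/2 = 2.50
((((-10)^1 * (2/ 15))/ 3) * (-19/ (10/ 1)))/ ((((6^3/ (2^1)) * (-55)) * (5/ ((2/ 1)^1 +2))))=-38/ 334125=-0.00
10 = 10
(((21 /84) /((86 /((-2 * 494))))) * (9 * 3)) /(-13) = 513 /86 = 5.97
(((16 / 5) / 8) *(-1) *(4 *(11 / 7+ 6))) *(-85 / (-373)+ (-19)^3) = 1084728528 / 13055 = 83089.13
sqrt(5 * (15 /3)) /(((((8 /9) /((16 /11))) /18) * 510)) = 54 /187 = 0.29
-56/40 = -1.40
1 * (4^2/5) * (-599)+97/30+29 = -56537/30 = -1884.57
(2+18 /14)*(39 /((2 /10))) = 4485 /7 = 640.71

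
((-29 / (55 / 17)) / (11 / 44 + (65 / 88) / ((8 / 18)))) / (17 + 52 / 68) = -0.26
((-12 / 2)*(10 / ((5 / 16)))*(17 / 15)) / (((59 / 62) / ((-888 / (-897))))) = -19966976 / 88205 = -226.37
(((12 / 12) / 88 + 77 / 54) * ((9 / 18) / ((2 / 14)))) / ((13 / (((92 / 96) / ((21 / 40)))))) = 392725 / 555984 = 0.71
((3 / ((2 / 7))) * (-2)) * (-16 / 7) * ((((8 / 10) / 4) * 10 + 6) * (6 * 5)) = 11520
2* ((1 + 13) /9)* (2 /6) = 28 /27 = 1.04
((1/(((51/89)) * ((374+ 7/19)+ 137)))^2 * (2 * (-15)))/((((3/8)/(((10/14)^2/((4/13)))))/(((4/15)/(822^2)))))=-929331325/1524250519228964268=-0.00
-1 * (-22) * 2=44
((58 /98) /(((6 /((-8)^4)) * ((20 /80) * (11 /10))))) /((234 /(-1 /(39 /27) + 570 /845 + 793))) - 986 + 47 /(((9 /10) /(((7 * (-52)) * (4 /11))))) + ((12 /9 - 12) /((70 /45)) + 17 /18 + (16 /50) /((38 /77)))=-88838060006669 /30374293950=-2924.78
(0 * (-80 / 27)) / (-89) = 0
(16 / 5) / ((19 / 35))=112 / 19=5.89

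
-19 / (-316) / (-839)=-0.00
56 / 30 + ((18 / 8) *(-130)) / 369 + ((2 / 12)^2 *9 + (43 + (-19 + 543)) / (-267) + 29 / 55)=-131177 / 481668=-0.27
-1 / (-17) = 1 / 17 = 0.06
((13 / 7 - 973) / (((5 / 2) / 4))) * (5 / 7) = -1109.88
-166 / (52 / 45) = -3735 / 26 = -143.65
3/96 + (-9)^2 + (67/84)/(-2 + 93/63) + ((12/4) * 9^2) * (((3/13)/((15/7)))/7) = 83.25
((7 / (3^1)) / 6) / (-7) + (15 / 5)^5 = 4373 / 18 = 242.94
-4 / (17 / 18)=-72 / 17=-4.24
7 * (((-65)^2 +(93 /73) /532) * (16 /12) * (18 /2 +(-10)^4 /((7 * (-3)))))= -1609810395523 /87381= -18422888.22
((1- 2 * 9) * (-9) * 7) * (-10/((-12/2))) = 1785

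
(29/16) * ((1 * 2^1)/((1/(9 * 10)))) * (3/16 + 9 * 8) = 1507275/64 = 23551.17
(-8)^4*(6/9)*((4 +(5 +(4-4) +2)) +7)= 49152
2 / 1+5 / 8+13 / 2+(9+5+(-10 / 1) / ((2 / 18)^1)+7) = -479 / 8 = -59.88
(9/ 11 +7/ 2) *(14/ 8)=665/ 88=7.56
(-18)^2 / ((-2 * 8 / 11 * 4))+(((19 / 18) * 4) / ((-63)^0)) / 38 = -8003 / 144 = -55.58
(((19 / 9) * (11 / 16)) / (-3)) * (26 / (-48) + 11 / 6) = -6479 / 10368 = -0.62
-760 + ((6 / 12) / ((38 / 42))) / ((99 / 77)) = -86591 / 114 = -759.57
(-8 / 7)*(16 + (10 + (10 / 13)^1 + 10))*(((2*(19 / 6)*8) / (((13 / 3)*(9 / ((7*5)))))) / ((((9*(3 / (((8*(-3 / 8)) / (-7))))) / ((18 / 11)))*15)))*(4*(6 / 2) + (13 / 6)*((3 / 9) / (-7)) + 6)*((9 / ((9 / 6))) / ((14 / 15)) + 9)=-476623360 / 521703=-913.59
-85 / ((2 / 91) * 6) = -7735 / 12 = -644.58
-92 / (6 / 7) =-322 / 3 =-107.33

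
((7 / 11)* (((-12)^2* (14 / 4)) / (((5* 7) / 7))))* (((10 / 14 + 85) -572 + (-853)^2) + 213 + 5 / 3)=513209256 / 11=46655386.91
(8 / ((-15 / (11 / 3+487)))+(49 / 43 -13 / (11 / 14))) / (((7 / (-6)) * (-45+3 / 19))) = -112061297 / 21157290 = -5.30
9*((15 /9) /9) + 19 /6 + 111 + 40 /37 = 25955 /222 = 116.91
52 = 52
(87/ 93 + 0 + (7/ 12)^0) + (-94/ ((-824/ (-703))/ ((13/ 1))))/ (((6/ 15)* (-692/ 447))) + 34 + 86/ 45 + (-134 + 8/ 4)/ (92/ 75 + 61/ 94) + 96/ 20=17416681741330603/ 10518105235680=1655.88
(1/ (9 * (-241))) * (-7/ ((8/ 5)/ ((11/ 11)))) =35/ 17352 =0.00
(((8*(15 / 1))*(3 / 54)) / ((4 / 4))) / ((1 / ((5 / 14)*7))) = 50 / 3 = 16.67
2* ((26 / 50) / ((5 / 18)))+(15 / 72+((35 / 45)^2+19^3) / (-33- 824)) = -281268877 / 69417000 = -4.05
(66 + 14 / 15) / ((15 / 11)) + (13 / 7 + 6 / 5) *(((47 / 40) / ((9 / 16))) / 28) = 362447 / 7350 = 49.31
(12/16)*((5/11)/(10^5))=3/880000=0.00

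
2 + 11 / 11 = 3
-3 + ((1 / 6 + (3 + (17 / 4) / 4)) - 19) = -853 / 48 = -17.77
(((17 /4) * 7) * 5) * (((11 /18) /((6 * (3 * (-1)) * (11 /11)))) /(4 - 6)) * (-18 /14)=-935 /288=-3.25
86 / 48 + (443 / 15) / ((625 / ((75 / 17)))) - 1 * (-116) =6018007 / 51000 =118.00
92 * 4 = 368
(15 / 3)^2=25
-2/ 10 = -1/ 5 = -0.20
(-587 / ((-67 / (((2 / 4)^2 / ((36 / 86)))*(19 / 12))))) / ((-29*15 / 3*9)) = -479579 / 75543840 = -0.01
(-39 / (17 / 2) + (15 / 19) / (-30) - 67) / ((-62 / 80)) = 925260 / 10013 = 92.41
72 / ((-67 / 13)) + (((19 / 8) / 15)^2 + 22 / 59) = -772572967 / 56923200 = -13.57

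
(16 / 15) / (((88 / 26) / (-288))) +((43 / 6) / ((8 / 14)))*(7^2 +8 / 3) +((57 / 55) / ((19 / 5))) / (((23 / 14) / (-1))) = 557.06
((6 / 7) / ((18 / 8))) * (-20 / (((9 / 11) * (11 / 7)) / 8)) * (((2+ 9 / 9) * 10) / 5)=-2560 / 9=-284.44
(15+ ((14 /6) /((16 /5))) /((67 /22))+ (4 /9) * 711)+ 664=1600345 /1608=995.24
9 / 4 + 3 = 21 / 4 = 5.25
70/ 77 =10/ 11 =0.91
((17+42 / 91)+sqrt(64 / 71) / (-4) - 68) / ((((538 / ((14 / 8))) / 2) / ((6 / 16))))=-13797 / 111904 - 21 * sqrt(71) / 305584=-0.12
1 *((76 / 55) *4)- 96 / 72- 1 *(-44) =7952 / 165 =48.19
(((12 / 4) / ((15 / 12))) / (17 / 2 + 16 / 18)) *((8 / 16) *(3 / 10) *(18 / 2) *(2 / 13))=2916 / 54925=0.05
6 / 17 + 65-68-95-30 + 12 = -1966 / 17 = -115.65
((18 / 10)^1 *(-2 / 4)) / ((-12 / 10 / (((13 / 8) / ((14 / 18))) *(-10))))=-1755 / 112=-15.67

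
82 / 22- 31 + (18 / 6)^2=-201 / 11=-18.27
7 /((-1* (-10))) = 7 /10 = 0.70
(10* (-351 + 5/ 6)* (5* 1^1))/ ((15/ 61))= -640805/ 9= -71200.56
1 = 1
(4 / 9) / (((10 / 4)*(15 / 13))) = 104 / 675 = 0.15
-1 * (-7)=7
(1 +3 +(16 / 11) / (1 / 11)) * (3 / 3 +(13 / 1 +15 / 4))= 355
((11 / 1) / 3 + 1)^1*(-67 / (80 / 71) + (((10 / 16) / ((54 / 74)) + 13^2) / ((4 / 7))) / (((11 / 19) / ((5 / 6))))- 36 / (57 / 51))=12748463861 / 8125920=1568.86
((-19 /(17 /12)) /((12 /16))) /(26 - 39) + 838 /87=211646 /19227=11.01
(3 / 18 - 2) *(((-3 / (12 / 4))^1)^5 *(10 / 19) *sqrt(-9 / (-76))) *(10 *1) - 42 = -42+275 *sqrt(19) / 361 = -38.68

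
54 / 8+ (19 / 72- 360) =-352.99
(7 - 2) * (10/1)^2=500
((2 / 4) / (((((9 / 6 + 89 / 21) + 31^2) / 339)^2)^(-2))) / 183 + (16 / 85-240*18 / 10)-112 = -695024688976242258137339 / 1278485967162432036960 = -543.63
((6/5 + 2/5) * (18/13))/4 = 36/65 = 0.55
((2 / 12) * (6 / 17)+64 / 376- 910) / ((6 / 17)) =-726907 / 282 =-2577.68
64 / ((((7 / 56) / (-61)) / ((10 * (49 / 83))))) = -15303680 / 83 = -184381.69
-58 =-58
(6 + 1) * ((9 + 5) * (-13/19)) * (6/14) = -546/19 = -28.74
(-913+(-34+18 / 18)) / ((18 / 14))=-735.78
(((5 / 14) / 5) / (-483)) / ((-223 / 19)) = 19 / 1507926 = 0.00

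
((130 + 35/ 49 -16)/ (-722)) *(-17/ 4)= 13651/ 20216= 0.68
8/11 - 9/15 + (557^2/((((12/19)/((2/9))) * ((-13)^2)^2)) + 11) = 1268094133/84826170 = 14.95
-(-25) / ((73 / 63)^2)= 99225 / 5329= 18.62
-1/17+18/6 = 50/17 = 2.94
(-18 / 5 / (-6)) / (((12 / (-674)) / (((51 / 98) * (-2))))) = 17187 / 490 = 35.08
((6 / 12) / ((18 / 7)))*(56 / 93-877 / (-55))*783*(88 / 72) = 17182123 / 5580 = 3079.23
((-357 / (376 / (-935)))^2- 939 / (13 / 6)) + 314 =1448228910773 / 1837888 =787985.40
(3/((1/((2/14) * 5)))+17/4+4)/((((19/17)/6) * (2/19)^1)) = 14841/28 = 530.04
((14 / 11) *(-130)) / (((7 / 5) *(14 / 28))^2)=-26000 / 77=-337.66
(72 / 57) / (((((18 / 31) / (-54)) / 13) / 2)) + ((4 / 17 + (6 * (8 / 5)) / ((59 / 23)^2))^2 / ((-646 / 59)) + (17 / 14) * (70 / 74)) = -108296892499883547 / 35467299999050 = -3053.43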